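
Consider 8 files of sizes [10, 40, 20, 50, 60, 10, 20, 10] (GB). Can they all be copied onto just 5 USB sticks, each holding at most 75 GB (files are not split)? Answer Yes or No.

Yes

A valid assignment using 4 USB sticks:
  USB stick 1: 60 + 10 = 70
  USB stick 2: 50 + 20 = 70
  USB stick 3: 40 + 20 + 10 = 70
  USB stick 4: 10 = 10
That uses only 4 ≤ 5, so 5 USB sticks are enough.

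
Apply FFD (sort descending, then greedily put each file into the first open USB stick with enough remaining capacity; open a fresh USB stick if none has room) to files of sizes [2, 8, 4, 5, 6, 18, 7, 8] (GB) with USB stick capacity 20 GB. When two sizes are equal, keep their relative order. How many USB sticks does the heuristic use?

3

Sorted descending: 18, 8, 8, 7, 6, 5, 4, 2.
  18 → USB stick 1 (new)  [load 18/20]
  8 → USB stick 2 (new)  [load 8/20]
  8 → USB stick 2  [load 16/20]
  7 → USB stick 3 (new)  [load 7/20]
  6 → USB stick 3  [load 13/20]
  5 → USB stick 3  [load 18/20]
  4 → USB stick 2  [load 20/20]
  2 → USB stick 1  [load 20/20]
3 USB sticks opened.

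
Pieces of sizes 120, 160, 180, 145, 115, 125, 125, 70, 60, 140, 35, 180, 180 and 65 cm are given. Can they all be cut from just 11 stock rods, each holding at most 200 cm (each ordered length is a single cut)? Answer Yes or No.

A valid assignment using 10 stock rods:
  stock rod 1: 180 = 180
  stock rod 2: 180 = 180
  stock rod 3: 180 = 180
  stock rod 4: 160 + 35 = 195
  stock rod 5: 145 = 145
  stock rod 6: 140 + 60 = 200
  stock rod 7: 125 + 70 = 195
  stock rod 8: 125 + 65 = 190
  stock rod 9: 120 = 120
  stock rod 10: 115 = 115
That uses only 10 ≤ 11, so 11 stock rods are enough.

Yes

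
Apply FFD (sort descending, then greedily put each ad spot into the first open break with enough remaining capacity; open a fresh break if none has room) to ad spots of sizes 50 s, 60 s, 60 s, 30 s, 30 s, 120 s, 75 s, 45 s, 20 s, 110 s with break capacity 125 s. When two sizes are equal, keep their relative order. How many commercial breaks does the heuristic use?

5

Sorted descending: 120, 110, 75, 60, 60, 50, 45, 30, 30, 20.
  120 → break 1 (new)  [load 120/125]
  110 → break 2 (new)  [load 110/125]
  75 → break 3 (new)  [load 75/125]
  60 → break 4 (new)  [load 60/125]
  60 → break 4  [load 120/125]
  50 → break 3  [load 125/125]
  45 → break 5 (new)  [load 45/125]
  30 → break 5  [load 75/125]
  30 → break 5  [load 105/125]
  20 → break 5  [load 125/125]
5 commercial breaks opened.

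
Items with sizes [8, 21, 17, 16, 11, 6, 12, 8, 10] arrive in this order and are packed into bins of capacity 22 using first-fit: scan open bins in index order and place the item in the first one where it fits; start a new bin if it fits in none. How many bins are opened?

  8 → bin 1 (new)  [load 8/22]
  21 → bin 2 (new)  [load 21/22]
  17 → bin 3 (new)  [load 17/22]
  16 → bin 4 (new)  [load 16/22]
  11 → bin 1  [load 19/22]
  6 → bin 4  [load 22/22]
  12 → bin 5 (new)  [load 12/22]
  8 → bin 5  [load 20/22]
  10 → bin 6 (new)  [load 10/22]
6 bins opened.

6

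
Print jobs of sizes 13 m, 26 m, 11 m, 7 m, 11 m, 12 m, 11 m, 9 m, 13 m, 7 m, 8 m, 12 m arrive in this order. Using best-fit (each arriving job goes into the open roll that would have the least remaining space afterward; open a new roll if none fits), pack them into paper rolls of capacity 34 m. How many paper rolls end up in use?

  13 → roll 1 (new)  [load 13/34]
  26 → roll 2 (new)  [load 26/34]
  11 → roll 1  [load 24/34]
  7 → roll 2  [load 33/34]
  11 → roll 3 (new)  [load 11/34]
  12 → roll 3  [load 23/34]
  11 → roll 3  [load 34/34]
  9 → roll 1  [load 33/34]
  13 → roll 4 (new)  [load 13/34]
  7 → roll 4  [load 20/34]
  8 → roll 4  [load 28/34]
  12 → roll 5 (new)  [load 12/34]
5 paper rolls opened.

5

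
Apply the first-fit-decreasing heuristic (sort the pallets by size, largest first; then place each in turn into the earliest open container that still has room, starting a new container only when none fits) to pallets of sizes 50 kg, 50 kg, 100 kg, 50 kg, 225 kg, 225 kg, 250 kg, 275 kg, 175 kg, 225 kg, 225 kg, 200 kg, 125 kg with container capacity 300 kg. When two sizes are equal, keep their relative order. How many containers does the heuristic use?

8

Sorted descending: 275, 250, 225, 225, 225, 225, 200, 175, 125, 100, 50, 50, 50.
  275 → container 1 (new)  [load 275/300]
  250 → container 2 (new)  [load 250/300]
  225 → container 3 (new)  [load 225/300]
  225 → container 4 (new)  [load 225/300]
  225 → container 5 (new)  [load 225/300]
  225 → container 6 (new)  [load 225/300]
  200 → container 7 (new)  [load 200/300]
  175 → container 8 (new)  [load 175/300]
  125 → container 8  [load 300/300]
  100 → container 7  [load 300/300]
  50 → container 2  [load 300/300]
  50 → container 3  [load 275/300]
  50 → container 4  [load 275/300]
8 containers opened.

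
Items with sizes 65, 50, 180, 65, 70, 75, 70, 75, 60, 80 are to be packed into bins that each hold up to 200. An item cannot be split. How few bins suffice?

Total = 180 + 80 + 75 + 75 + 70 + 70 + 65 + 65 + 60 + 50 = 790.
Lower bound: ⌈790/200⌉ = 4 bins.
A packing using 5 bins:
  bin 1: 180 = 180
  bin 2: 80 + 75 = 155
  bin 3: 75 + 70 + 50 = 195
  bin 4: 70 + 65 + 65 = 200
  bin 5: 60 = 60
No arrangement into 4 bins stays within capacity, so 5 is optimal.

5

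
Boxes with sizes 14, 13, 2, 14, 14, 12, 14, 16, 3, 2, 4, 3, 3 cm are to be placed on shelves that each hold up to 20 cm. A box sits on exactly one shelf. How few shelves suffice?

Total = 16 + 14 + 14 + 14 + 14 + 13 + 12 + 4 + 3 + 3 + 3 + 2 + 2 = 114 cm.
Lower bound: ⌈114/20⌉ = 6 shelves.
Also, 7 boxes each exceed 10 cm, and no two of those can share a shelf, so at least 7 shelves are needed.
A packing using 7 shelves:
  shelf 1: 16 + 4 = 20
  shelf 2: 14 + 3 + 3 = 20
  shelf 3: 14 + 3 + 2 = 19
  shelf 4: 14 + 2 = 16
  shelf 5: 14 = 14
  shelf 6: 13 = 13
  shelf 7: 12 = 12
This matches the lower bound, so 7 is optimal.

7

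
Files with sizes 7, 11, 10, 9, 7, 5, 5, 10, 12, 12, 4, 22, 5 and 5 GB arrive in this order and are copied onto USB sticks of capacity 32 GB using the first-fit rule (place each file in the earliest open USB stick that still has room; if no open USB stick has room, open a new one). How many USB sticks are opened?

5

  7 → USB stick 1 (new)  [load 7/32]
  11 → USB stick 1  [load 18/32]
  10 → USB stick 1  [load 28/32]
  9 → USB stick 2 (new)  [load 9/32]
  7 → USB stick 2  [load 16/32]
  5 → USB stick 2  [load 21/32]
  5 → USB stick 2  [load 26/32]
  10 → USB stick 3 (new)  [load 10/32]
  12 → USB stick 3  [load 22/32]
  12 → USB stick 4 (new)  [load 12/32]
  4 → USB stick 1  [load 32/32]
  22 → USB stick 5 (new)  [load 22/32]
  5 → USB stick 2  [load 31/32]
  5 → USB stick 3  [load 27/32]
5 USB sticks opened.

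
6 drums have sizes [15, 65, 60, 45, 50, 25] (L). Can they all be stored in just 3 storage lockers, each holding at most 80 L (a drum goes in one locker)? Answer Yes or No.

Total = 260 L; ⌈260/80⌉ = 4.
At least 4 storage lockers are required, but only 3 are allowed.

No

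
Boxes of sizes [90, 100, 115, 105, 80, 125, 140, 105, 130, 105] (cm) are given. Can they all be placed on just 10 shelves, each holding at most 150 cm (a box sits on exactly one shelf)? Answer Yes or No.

Yes

A valid assignment using 10 shelves:
  shelf 1: 140 = 140
  shelf 2: 130 = 130
  shelf 3: 125 = 125
  shelf 4: 115 = 115
  shelf 5: 105 = 105
  shelf 6: 105 = 105
  shelf 7: 105 = 105
  shelf 8: 100 = 100
  shelf 9: 90 = 90
  shelf 10: 80 = 80
Every load is within 150 cm, so 10 shelves suffice.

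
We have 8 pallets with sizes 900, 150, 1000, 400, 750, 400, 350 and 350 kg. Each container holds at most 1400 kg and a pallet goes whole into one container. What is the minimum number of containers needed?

4

Total = 1000 + 900 + 750 + 400 + 400 + 350 + 350 + 150 = 4300 kg.
Lower bound: ⌈4300/1400⌉ = 4 containers.
A packing using 4 containers:
  container 1: 1000 + 400 = 1400
  container 2: 900 + 400 = 1300
  container 3: 750 + 350 + 150 = 1250
  container 4: 350 = 350
This matches the lower bound, so 4 is optimal.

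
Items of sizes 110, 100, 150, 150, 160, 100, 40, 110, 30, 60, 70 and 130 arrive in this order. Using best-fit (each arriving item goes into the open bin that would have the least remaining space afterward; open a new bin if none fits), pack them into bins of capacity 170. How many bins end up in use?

8

  110 → bin 1 (new)  [load 110/170]
  100 → bin 2 (new)  [load 100/170]
  150 → bin 3 (new)  [load 150/170]
  150 → bin 4 (new)  [load 150/170]
  160 → bin 5 (new)  [load 160/170]
  100 → bin 6 (new)  [load 100/170]
  40 → bin 1  [load 150/170]
  110 → bin 7 (new)  [load 110/170]
  30 → bin 7  [load 140/170]
  60 → bin 2  [load 160/170]
  70 → bin 6  [load 170/170]
  130 → bin 8 (new)  [load 130/170]
8 bins opened.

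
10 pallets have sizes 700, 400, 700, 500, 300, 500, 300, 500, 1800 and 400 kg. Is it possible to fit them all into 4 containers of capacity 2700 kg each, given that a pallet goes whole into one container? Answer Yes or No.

Yes

A valid assignment using 3 containers:
  container 1: 1800 + 700 = 2500
  container 2: 700 + 500 + 500 + 500 + 400 = 2600
  container 3: 400 + 300 + 300 = 1000
That uses only 3 ≤ 4, so 4 containers are enough.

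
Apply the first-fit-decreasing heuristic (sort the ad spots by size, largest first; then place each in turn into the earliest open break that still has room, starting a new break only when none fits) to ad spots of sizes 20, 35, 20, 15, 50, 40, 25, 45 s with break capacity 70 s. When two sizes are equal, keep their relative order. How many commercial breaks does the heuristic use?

4

Sorted descending: 50, 45, 40, 35, 25, 20, 20, 15.
  50 → break 1 (new)  [load 50/70]
  45 → break 2 (new)  [load 45/70]
  40 → break 3 (new)  [load 40/70]
  35 → break 4 (new)  [load 35/70]
  25 → break 2  [load 70/70]
  20 → break 1  [load 70/70]
  20 → break 3  [load 60/70]
  15 → break 4  [load 50/70]
4 commercial breaks opened.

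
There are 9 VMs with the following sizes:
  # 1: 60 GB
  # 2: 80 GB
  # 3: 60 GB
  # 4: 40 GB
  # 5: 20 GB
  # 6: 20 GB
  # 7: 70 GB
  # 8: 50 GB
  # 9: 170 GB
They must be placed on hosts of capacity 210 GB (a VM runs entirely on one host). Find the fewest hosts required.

3

Total = 170 + 80 + 70 + 60 + 60 + 50 + 40 + 20 + 20 = 570 GB.
Lower bound: ⌈570/210⌉ = 3 hosts.
A packing using 3 hosts:
  host 1: 170 + 40 = 210
  host 2: 80 + 70 + 60 = 210
  host 3: 60 + 50 + 20 + 20 = 150
This matches the lower bound, so 3 is optimal.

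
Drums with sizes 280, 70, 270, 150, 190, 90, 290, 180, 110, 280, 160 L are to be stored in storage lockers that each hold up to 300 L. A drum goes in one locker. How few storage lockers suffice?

8

Total = 290 + 280 + 280 + 270 + 190 + 180 + 160 + 150 + 110 + 90 + 70 = 2070 L.
Lower bound: ⌈2070/300⌉ = 7 storage lockers.
A packing using 8 storage lockers:
  locker 1: 290 = 290
  locker 2: 280 = 280
  locker 3: 280 = 280
  locker 4: 270 = 270
  locker 5: 190 + 110 = 300
  locker 6: 180 + 90 = 270
  locker 7: 160 + 70 = 230
  locker 8: 150 = 150
No arrangement into 7 storage lockers stays within capacity, so 8 is optimal.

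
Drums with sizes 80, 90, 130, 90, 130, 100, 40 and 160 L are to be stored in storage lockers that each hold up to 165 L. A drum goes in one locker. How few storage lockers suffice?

7

Total = 160 + 130 + 130 + 100 + 90 + 90 + 80 + 40 = 820 L.
Lower bound: ⌈820/165⌉ = 5 storage lockers.
Also, 6 drums each exceed 165/2 L, and no two of those can share a locker, so at least 6 storage lockers are needed.
A packing using 7 storage lockers:
  locker 1: 160 = 160
  locker 2: 130 = 130
  locker 3: 130 = 130
  locker 4: 100 + 40 = 140
  locker 5: 90 = 90
  locker 6: 90 = 90
  locker 7: 80 = 80
No arrangement into 6 storage lockers stays within capacity, so 7 is optimal.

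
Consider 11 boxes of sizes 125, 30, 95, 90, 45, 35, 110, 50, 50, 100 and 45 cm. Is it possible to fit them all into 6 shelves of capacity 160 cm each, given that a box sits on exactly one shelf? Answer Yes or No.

Yes

A valid assignment using 6 shelves:
  shelf 1: 125 + 35 = 160
  shelf 2: 110 + 50 = 160
  shelf 3: 100 + 50 = 150
  shelf 4: 95 + 45 = 140
  shelf 5: 90 + 45 = 135
  shelf 6: 30 = 30
Every load is within 160 cm, so 6 shelves suffice.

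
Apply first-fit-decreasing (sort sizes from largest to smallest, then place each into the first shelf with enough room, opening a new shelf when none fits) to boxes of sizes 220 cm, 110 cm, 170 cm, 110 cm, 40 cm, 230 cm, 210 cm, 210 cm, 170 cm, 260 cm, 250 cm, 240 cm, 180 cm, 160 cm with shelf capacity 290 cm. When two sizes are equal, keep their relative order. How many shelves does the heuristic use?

11

Sorted descending: 260, 250, 240, 230, 220, 210, 210, 180, 170, 170, 160, 110, 110, 40.
  260 → shelf 1 (new)  [load 260/290]
  250 → shelf 2 (new)  [load 250/290]
  240 → shelf 3 (new)  [load 240/290]
  230 → shelf 4 (new)  [load 230/290]
  220 → shelf 5 (new)  [load 220/290]
  210 → shelf 6 (new)  [load 210/290]
  210 → shelf 7 (new)  [load 210/290]
  180 → shelf 8 (new)  [load 180/290]
  170 → shelf 9 (new)  [load 170/290]
  170 → shelf 10 (new)  [load 170/290]
  160 → shelf 11 (new)  [load 160/290]
  110 → shelf 8  [load 290/290]
  110 → shelf 9  [load 280/290]
  40 → shelf 2  [load 290/290]
11 shelves opened.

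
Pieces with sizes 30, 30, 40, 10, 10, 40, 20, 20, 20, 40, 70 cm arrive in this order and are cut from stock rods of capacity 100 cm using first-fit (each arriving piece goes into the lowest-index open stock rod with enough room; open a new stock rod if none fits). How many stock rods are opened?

4

  30 → stock rod 1 (new)  [load 30/100]
  30 → stock rod 1  [load 60/100]
  40 → stock rod 1  [load 100/100]
  10 → stock rod 2 (new)  [load 10/100]
  10 → stock rod 2  [load 20/100]
  40 → stock rod 2  [load 60/100]
  20 → stock rod 2  [load 80/100]
  20 → stock rod 2  [load 100/100]
  20 → stock rod 3 (new)  [load 20/100]
  40 → stock rod 3  [load 60/100]
  70 → stock rod 4 (new)  [load 70/100]
4 stock rods opened.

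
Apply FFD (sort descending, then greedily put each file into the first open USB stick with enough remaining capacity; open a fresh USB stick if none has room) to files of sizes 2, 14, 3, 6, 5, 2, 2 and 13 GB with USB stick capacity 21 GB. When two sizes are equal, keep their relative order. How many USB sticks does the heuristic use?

Sorted descending: 14, 13, 6, 5, 3, 2, 2, 2.
  14 → USB stick 1 (new)  [load 14/21]
  13 → USB stick 2 (new)  [load 13/21]
  6 → USB stick 1  [load 20/21]
  5 → USB stick 2  [load 18/21]
  3 → USB stick 2  [load 21/21]
  2 → USB stick 3 (new)  [load 2/21]
  2 → USB stick 3  [load 4/21]
  2 → USB stick 3  [load 6/21]
3 USB sticks opened.

3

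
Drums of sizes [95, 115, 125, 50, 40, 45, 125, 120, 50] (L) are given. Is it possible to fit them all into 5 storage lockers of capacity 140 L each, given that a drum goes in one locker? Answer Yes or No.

Total = 765 L; ⌈765/140⌉ = 6.
At least 6 storage lockers are required, but only 5 are allowed.

No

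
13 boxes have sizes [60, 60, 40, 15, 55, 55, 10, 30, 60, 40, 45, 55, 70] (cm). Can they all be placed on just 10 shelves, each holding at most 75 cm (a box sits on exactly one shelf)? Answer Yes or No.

Yes

A valid assignment using 10 shelves:
  shelf 1: 70 = 70
  shelf 2: 60 + 15 = 75
  shelf 3: 60 + 10 = 70
  shelf 4: 60 = 60
  shelf 5: 55 = 55
  shelf 6: 55 = 55
  shelf 7: 55 = 55
  shelf 8: 45 + 30 = 75
  shelf 9: 40 = 40
  shelf 10: 40 = 40
Every load is within 75 cm, so 10 shelves suffice.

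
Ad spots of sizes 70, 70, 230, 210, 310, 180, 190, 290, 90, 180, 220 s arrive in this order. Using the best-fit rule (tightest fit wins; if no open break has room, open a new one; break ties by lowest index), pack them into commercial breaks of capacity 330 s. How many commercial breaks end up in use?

  70 → break 1 (new)  [load 70/330]
  70 → break 1  [load 140/330]
  230 → break 2 (new)  [load 230/330]
  210 → break 3 (new)  [load 210/330]
  310 → break 4 (new)  [load 310/330]
  180 → break 1  [load 320/330]
  190 → break 5 (new)  [load 190/330]
  290 → break 6 (new)  [load 290/330]
  90 → break 2  [load 320/330]
  180 → break 7 (new)  [load 180/330]
  220 → break 8 (new)  [load 220/330]
8 commercial breaks opened.

8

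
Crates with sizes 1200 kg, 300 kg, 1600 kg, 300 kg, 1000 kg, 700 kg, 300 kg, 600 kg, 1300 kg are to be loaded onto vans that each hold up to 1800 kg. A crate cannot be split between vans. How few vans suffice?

5

Total = 1600 + 1300 + 1200 + 1000 + 700 + 600 + 300 + 300 + 300 = 7300 kg.
Lower bound: ⌈7300/1800⌉ = 5 vans.
A packing using 5 vans:
  van 1: 1600 = 1600
  van 2: 1300 + 300 = 1600
  van 3: 1200 + 600 = 1800
  van 4: 1000 + 700 = 1700
  van 5: 300 + 300 = 600
This matches the lower bound, so 5 is optimal.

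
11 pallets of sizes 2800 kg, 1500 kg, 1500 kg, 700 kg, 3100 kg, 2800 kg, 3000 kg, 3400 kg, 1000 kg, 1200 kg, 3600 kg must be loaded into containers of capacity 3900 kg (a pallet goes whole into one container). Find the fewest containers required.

8

Total = 3600 + 3400 + 3100 + 3000 + 2800 + 2800 + 1500 + 1500 + 1200 + 1000 + 700 = 24600 kg.
Lower bound: ⌈24600/3900⌉ = 7 containers.
A packing using 8 containers:
  container 1: 3600 = 3600
  container 2: 3400 = 3400
  container 3: 3100 + 700 = 3800
  container 4: 3000 = 3000
  container 5: 2800 + 1000 = 3800
  container 6: 2800 = 2800
  container 7: 1500 + 1500 = 3000
  container 8: 1200 = 1200
No arrangement into 7 containers stays within capacity, so 8 is optimal.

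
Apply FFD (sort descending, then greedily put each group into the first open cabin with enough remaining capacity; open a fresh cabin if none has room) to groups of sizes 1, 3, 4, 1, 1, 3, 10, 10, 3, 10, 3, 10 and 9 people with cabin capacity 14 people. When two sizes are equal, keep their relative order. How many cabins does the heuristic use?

Sorted descending: 10, 10, 10, 10, 9, 4, 3, 3, 3, 3, 1, 1, 1.
  10 → cabin 1 (new)  [load 10/14]
  10 → cabin 2 (new)  [load 10/14]
  10 → cabin 3 (new)  [load 10/14]
  10 → cabin 4 (new)  [load 10/14]
  9 → cabin 5 (new)  [load 9/14]
  4 → cabin 1  [load 14/14]
  3 → cabin 2  [load 13/14]
  3 → cabin 3  [load 13/14]
  3 → cabin 4  [load 13/14]
  3 → cabin 5  [load 12/14]
  1 → cabin 2  [load 14/14]
  1 → cabin 3  [load 14/14]
  1 → cabin 4  [load 14/14]
5 cabins opened.

5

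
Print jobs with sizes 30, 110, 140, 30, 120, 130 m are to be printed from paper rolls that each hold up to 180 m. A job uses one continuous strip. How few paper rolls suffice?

Total = 140 + 130 + 120 + 110 + 30 + 30 = 560 m.
Lower bound: ⌈560/180⌉ = 4 paper rolls.
A packing using 4 paper rolls:
  roll 1: 140 + 30 = 170
  roll 2: 130 + 30 = 160
  roll 3: 120 = 120
  roll 4: 110 = 110
This matches the lower bound, so 4 is optimal.

4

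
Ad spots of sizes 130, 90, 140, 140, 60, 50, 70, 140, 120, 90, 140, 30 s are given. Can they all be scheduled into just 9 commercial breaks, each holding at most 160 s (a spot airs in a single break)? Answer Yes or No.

A valid assignment using 9 commercial breaks:
  break 1: 140 = 140
  break 2: 140 = 140
  break 3: 140 = 140
  break 4: 140 = 140
  break 5: 130 + 30 = 160
  break 6: 120 = 120
  break 7: 90 + 70 = 160
  break 8: 90 + 60 = 150
  break 9: 50 = 50
Every load is within 160 s, so 9 commercial breaks suffice.

Yes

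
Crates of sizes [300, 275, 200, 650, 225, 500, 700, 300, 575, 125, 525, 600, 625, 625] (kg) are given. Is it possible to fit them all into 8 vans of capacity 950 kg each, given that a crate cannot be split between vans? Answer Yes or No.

A valid assignment using 8 vans:
  van 1: 700 + 225 = 925
  van 2: 650 + 300 = 950
  van 3: 625 + 300 = 925
  van 4: 625 + 275 = 900
  van 5: 600 + 200 + 125 = 925
  van 6: 575 = 575
  van 7: 525 = 525
  van 8: 500 = 500
Every load is within 950 kg, so 8 vans suffice.

Yes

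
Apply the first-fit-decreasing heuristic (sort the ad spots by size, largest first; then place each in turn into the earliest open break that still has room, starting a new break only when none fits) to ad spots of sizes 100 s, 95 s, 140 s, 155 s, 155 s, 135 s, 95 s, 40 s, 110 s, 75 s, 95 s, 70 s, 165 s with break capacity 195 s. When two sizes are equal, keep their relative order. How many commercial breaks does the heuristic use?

Sorted descending: 165, 155, 155, 140, 135, 110, 100, 95, 95, 95, 75, 70, 40.
  165 → break 1 (new)  [load 165/195]
  155 → break 2 (new)  [load 155/195]
  155 → break 3 (new)  [load 155/195]
  140 → break 4 (new)  [load 140/195]
  135 → break 5 (new)  [load 135/195]
  110 → break 6 (new)  [load 110/195]
  100 → break 7 (new)  [load 100/195]
  95 → break 7  [load 195/195]
  95 → break 8 (new)  [load 95/195]
  95 → break 8  [load 190/195]
  75 → break 6  [load 185/195]
  70 → break 9 (new)  [load 70/195]
  40 → break 2  [load 195/195]
9 commercial breaks opened.

9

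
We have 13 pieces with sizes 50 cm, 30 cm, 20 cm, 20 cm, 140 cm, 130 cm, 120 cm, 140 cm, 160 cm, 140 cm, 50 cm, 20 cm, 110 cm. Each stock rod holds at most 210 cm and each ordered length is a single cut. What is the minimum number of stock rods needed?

7

Total = 160 + 140 + 140 + 140 + 130 + 120 + 110 + 50 + 50 + 30 + 20 + 20 + 20 = 1130 cm.
Lower bound: ⌈1130/210⌉ = 6 stock rods.
Also, 7 pieces each exceed 105 cm, and no two of those can share a stock rod, so at least 7 stock rods are needed.
A packing using 7 stock rods:
  stock rod 1: 160 + 50 = 210
  stock rod 2: 140 + 50 + 20 = 210
  stock rod 3: 140 + 30 + 20 + 20 = 210
  stock rod 4: 140 = 140
  stock rod 5: 130 = 130
  stock rod 6: 120 = 120
  stock rod 7: 110 = 110
This matches the lower bound, so 7 is optimal.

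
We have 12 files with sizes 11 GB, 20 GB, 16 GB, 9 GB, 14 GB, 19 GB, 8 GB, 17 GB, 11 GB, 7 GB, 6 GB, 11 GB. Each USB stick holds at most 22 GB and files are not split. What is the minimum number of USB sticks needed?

8

Total = 20 + 19 + 17 + 16 + 14 + 11 + 11 + 11 + 9 + 8 + 7 + 6 = 149 GB.
Lower bound: ⌈149/22⌉ = 7 USB sticks.
A packing using 8 USB sticks:
  USB stick 1: 20 = 20
  USB stick 2: 19 = 19
  USB stick 3: 17 = 17
  USB stick 4: 16 + 6 = 22
  USB stick 5: 14 + 8 = 22
  USB stick 6: 11 + 11 = 22
  USB stick 7: 11 + 9 = 20
  USB stick 8: 7 = 7
No arrangement into 7 USB sticks stays within capacity, so 8 is optimal.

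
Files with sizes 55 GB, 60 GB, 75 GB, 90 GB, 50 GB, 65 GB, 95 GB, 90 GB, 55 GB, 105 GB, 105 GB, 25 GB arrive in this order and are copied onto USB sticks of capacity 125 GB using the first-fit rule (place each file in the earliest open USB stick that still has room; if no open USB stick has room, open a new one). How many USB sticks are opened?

8

  55 → USB stick 1 (new)  [load 55/125]
  60 → USB stick 1  [load 115/125]
  75 → USB stick 2 (new)  [load 75/125]
  90 → USB stick 3 (new)  [load 90/125]
  50 → USB stick 2  [load 125/125]
  65 → USB stick 4 (new)  [load 65/125]
  95 → USB stick 5 (new)  [load 95/125]
  90 → USB stick 6 (new)  [load 90/125]
  55 → USB stick 4  [load 120/125]
  105 → USB stick 7 (new)  [load 105/125]
  105 → USB stick 8 (new)  [load 105/125]
  25 → USB stick 3  [load 115/125]
8 USB sticks opened.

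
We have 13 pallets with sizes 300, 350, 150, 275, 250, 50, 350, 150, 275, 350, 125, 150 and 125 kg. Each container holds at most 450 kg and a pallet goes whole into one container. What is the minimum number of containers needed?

Total = 350 + 350 + 350 + 300 + 275 + 275 + 250 + 150 + 150 + 150 + 125 + 125 + 50 = 2900 kg.
Lower bound: ⌈2900/450⌉ = 7 containers.
A packing using 8 containers:
  container 1: 350 + 50 = 400
  container 2: 350 = 350
  container 3: 350 = 350
  container 4: 300 + 150 = 450
  container 5: 275 + 150 = 425
  container 6: 275 + 150 = 425
  container 7: 250 + 125 = 375
  container 8: 125 = 125
No arrangement into 7 containers stays within capacity, so 8 is optimal.

8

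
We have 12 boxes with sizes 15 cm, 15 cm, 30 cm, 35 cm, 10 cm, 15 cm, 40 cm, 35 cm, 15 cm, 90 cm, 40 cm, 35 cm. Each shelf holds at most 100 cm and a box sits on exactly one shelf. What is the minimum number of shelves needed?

4

Total = 90 + 40 + 40 + 35 + 35 + 35 + 30 + 15 + 15 + 15 + 15 + 10 = 375 cm.
Lower bound: ⌈375/100⌉ = 4 shelves.
A packing using 4 shelves:
  shelf 1: 90 + 10 = 100
  shelf 2: 40 + 40 + 15 = 95
  shelf 3: 35 + 35 + 30 = 100
  shelf 4: 35 + 15 + 15 + 15 = 80
This matches the lower bound, so 4 is optimal.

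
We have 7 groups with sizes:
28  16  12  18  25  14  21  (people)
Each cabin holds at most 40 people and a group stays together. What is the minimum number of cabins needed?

4

Total = 28 + 25 + 21 + 18 + 16 + 14 + 12 = 134 people.
Lower bound: ⌈134/40⌉ = 4 cabins.
A packing using 4 cabins:
  cabin 1: 28 + 12 = 40
  cabin 2: 25 + 14 = 39
  cabin 3: 21 + 18 = 39
  cabin 4: 16 = 16
This matches the lower bound, so 4 is optimal.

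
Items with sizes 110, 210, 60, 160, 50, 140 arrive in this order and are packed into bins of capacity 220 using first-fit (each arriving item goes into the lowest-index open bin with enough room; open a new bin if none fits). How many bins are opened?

  110 → bin 1 (new)  [load 110/220]
  210 → bin 2 (new)  [load 210/220]
  60 → bin 1  [load 170/220]
  160 → bin 3 (new)  [load 160/220]
  50 → bin 1  [load 220/220]
  140 → bin 4 (new)  [load 140/220]
4 bins opened.

4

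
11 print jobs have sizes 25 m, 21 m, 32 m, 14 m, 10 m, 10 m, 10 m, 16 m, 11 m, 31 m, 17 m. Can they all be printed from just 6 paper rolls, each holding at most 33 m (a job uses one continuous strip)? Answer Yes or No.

No

Total = 197 m; ⌈197/33⌉ = 6.
The bound of 6 does not rule out 6, but exhaustive search shows no assignment into 6 paper rolls of capacity 33 m exists — the minimum is 7.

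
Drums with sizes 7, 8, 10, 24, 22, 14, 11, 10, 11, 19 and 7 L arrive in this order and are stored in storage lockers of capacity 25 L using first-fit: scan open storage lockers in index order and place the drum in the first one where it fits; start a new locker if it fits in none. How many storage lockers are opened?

7

  7 → locker 1 (new)  [load 7/25]
  8 → locker 1  [load 15/25]
  10 → locker 1  [load 25/25]
  24 → locker 2 (new)  [load 24/25]
  22 → locker 3 (new)  [load 22/25]
  14 → locker 4 (new)  [load 14/25]
  11 → locker 4  [load 25/25]
  10 → locker 5 (new)  [load 10/25]
  11 → locker 5  [load 21/25]
  19 → locker 6 (new)  [load 19/25]
  7 → locker 7 (new)  [load 7/25]
7 storage lockers opened.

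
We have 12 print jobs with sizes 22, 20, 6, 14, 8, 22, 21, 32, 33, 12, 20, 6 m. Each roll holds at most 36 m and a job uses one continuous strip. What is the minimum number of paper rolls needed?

7

Total = 33 + 32 + 22 + 22 + 21 + 20 + 20 + 14 + 12 + 8 + 6 + 6 = 216 m.
Lower bound: ⌈216/36⌉ = 6 paper rolls.
Also, 7 print jobs each exceed 18 m, and no two of those can share a roll, so at least 7 paper rolls are needed.
A packing using 7 paper rolls:
  roll 1: 33 = 33
  roll 2: 32 = 32
  roll 3: 22 + 14 = 36
  roll 4: 22 + 12 = 34
  roll 5: 21 + 8 + 6 = 35
  roll 6: 20 + 6 = 26
  roll 7: 20 = 20
This matches the lower bound, so 7 is optimal.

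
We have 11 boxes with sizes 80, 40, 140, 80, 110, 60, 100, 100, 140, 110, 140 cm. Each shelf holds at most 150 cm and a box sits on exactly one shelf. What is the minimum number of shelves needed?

Total = 140 + 140 + 140 + 110 + 110 + 100 + 100 + 80 + 80 + 60 + 40 = 1100 cm.
Lower bound: ⌈1100/150⌉ = 8 shelves.
Also, 9 boxes each exceed 75 cm, and no two of those can share a shelf, so at least 9 shelves are needed.
A packing using 9 shelves:
  shelf 1: 140 = 140
  shelf 2: 140 = 140
  shelf 3: 140 = 140
  shelf 4: 110 + 40 = 150
  shelf 5: 110 = 110
  shelf 6: 100 = 100
  shelf 7: 100 = 100
  shelf 8: 80 + 60 = 140
  shelf 9: 80 = 80
This matches the lower bound, so 9 is optimal.

9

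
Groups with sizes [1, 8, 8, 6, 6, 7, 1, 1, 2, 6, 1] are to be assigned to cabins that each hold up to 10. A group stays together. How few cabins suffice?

Total = 8 + 8 + 7 + 6 + 6 + 6 + 2 + 1 + 1 + 1 + 1 = 47.
Lower bound: ⌈47/10⌉ = 5 cabins.
Also, 6 groups each exceed 5, and no two of those can share a cabin, so at least 6 cabins are needed.
A packing using 6 cabins:
  cabin 1: 8 + 2 = 10
  cabin 2: 8 + 1 + 1 = 10
  cabin 3: 7 + 1 + 1 = 9
  cabin 4: 6 = 6
  cabin 5: 6 = 6
  cabin 6: 6 = 6
This matches the lower bound, so 6 is optimal.

6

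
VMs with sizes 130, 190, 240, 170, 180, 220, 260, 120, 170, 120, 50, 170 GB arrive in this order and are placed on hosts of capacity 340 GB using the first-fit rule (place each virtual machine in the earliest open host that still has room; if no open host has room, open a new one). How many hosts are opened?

7

  130 → host 1 (new)  [load 130/340]
  190 → host 1  [load 320/340]
  240 → host 2 (new)  [load 240/340]
  170 → host 3 (new)  [load 170/340]
  180 → host 4 (new)  [load 180/340]
  220 → host 5 (new)  [load 220/340]
  260 → host 6 (new)  [load 260/340]
  120 → host 3  [load 290/340]
  170 → host 7 (new)  [load 170/340]
  120 → host 4  [load 300/340]
  50 → host 2  [load 290/340]
  170 → host 7  [load 340/340]
7 hosts opened.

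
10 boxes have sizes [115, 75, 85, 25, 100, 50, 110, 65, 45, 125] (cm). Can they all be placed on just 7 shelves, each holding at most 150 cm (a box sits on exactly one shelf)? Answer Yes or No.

A valid assignment using 6 shelves:
  shelf 1: 125 + 25 = 150
  shelf 2: 115 = 115
  shelf 3: 110 = 110
  shelf 4: 100 + 50 = 150
  shelf 5: 85 + 65 = 150
  shelf 6: 75 + 45 = 120
That uses only 6 ≤ 7, so 7 shelves are enough.

Yes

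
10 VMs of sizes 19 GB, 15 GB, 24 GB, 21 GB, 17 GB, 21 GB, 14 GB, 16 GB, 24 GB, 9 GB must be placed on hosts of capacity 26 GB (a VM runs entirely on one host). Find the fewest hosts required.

Total = 24 + 24 + 21 + 21 + 19 + 17 + 16 + 15 + 14 + 9 = 180 GB.
Lower bound: ⌈180/26⌉ = 7 hosts.
Also, 9 VMs each exceed 13 GB, and no two of those can share a host, so at least 9 hosts are needed.
A packing using 9 hosts:
  host 1: 24 = 24
  host 2: 24 = 24
  host 3: 21 = 21
  host 4: 21 = 21
  host 5: 19 = 19
  host 6: 17 + 9 = 26
  host 7: 16 = 16
  host 8: 15 = 15
  host 9: 14 = 14
This matches the lower bound, so 9 is optimal.

9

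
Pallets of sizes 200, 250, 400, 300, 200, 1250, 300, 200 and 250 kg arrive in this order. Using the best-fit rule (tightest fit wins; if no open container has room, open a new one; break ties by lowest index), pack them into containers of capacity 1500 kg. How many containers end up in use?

  200 → container 1 (new)  [load 200/1500]
  250 → container 1  [load 450/1500]
  400 → container 1  [load 850/1500]
  300 → container 1  [load 1150/1500]
  200 → container 1  [load 1350/1500]
  1250 → container 2 (new)  [load 1250/1500]
  300 → container 3 (new)  [load 300/1500]
  200 → container 2  [load 1450/1500]
  250 → container 3  [load 550/1500]
3 containers opened.

3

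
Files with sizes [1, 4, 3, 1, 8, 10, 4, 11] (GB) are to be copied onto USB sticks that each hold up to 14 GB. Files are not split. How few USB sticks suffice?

3

Total = 11 + 10 + 8 + 4 + 4 + 3 + 1 + 1 = 42 GB.
Lower bound: ⌈42/14⌉ = 3 USB sticks.
A packing using 3 USB sticks:
  USB stick 1: 11 + 3 = 14
  USB stick 2: 10 + 4 = 14
  USB stick 3: 8 + 4 + 1 + 1 = 14
This matches the lower bound, so 3 is optimal.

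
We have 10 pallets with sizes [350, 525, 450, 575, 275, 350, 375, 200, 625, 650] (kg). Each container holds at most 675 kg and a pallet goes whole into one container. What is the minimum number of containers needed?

8

Total = 650 + 625 + 575 + 525 + 450 + 375 + 350 + 350 + 275 + 200 = 4375 kg.
Lower bound: ⌈4375/675⌉ = 7 containers.
Also, 8 pallets each exceed 675/2 kg, and no two of those can share a container, so at least 8 containers are needed.
A packing using 8 containers:
  container 1: 650 = 650
  container 2: 625 = 625
  container 3: 575 = 575
  container 4: 525 = 525
  container 5: 450 + 200 = 650
  container 6: 375 + 275 = 650
  container 7: 350 = 350
  container 8: 350 = 350
This matches the lower bound, so 8 is optimal.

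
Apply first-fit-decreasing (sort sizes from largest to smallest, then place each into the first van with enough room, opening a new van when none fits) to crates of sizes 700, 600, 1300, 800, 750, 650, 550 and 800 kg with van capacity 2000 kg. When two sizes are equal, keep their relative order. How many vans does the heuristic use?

Sorted descending: 1300, 800, 800, 750, 700, 650, 600, 550.
  1300 → van 1 (new)  [load 1300/2000]
  800 → van 2 (new)  [load 800/2000]
  800 → van 2  [load 1600/2000]
  750 → van 3 (new)  [load 750/2000]
  700 → van 1  [load 2000/2000]
  650 → van 3  [load 1400/2000]
  600 → van 3  [load 2000/2000]
  550 → van 4 (new)  [load 550/2000]
4 vans opened.

4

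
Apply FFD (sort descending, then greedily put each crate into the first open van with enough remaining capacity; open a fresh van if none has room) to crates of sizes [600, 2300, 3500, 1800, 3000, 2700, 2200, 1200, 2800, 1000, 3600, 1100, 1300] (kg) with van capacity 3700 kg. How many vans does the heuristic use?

8

Sorted descending: 3600, 3500, 3000, 2800, 2700, 2300, 2200, 1800, 1300, 1200, 1100, 1000, 600.
  3600 → van 1 (new)  [load 3600/3700]
  3500 → van 2 (new)  [load 3500/3700]
  3000 → van 3 (new)  [load 3000/3700]
  2800 → van 4 (new)  [load 2800/3700]
  2700 → van 5 (new)  [load 2700/3700]
  2300 → van 6 (new)  [load 2300/3700]
  2200 → van 7 (new)  [load 2200/3700]
  1800 → van 8 (new)  [load 1800/3700]
  1300 → van 6  [load 3600/3700]
  1200 → van 7  [load 3400/3700]
  1100 → van 8  [load 2900/3700]
  1000 → van 5  [load 3700/3700]
  600 → van 3  [load 3600/3700]
8 vans opened.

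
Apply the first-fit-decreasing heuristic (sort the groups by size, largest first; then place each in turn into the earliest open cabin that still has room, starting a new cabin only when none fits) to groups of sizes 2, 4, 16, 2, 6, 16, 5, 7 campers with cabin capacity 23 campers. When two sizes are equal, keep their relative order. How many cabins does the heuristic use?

3

Sorted descending: 16, 16, 7, 6, 5, 4, 2, 2.
  16 → cabin 1 (new)  [load 16/23]
  16 → cabin 2 (new)  [load 16/23]
  7 → cabin 1  [load 23/23]
  6 → cabin 2  [load 22/23]
  5 → cabin 3 (new)  [load 5/23]
  4 → cabin 3  [load 9/23]
  2 → cabin 3  [load 11/23]
  2 → cabin 3  [load 13/23]
3 cabins opened.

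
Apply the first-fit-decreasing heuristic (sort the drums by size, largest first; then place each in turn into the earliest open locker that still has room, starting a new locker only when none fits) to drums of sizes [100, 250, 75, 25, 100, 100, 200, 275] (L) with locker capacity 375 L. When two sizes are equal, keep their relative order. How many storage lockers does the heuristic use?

Sorted descending: 275, 250, 200, 100, 100, 100, 75, 25.
  275 → locker 1 (new)  [load 275/375]
  250 → locker 2 (new)  [load 250/375]
  200 → locker 3 (new)  [load 200/375]
  100 → locker 1  [load 375/375]
  100 → locker 2  [load 350/375]
  100 → locker 3  [load 300/375]
  75 → locker 3  [load 375/375]
  25 → locker 2  [load 375/375]
3 storage lockers opened.

3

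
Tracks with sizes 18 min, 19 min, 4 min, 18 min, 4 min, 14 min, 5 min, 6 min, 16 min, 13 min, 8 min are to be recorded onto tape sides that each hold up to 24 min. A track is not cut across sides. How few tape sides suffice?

6

Total = 19 + 18 + 18 + 16 + 14 + 13 + 8 + 6 + 5 + 4 + 4 = 125 min.
Lower bound: ⌈125/24⌉ = 6 tape sides.
A packing using 6 tape sides:
  side 1: 19 + 5 = 24
  side 2: 18 + 6 = 24
  side 3: 18 + 4 = 22
  side 4: 16 + 8 = 24
  side 5: 14 + 4 = 18
  side 6: 13 = 13
This matches the lower bound, so 6 is optimal.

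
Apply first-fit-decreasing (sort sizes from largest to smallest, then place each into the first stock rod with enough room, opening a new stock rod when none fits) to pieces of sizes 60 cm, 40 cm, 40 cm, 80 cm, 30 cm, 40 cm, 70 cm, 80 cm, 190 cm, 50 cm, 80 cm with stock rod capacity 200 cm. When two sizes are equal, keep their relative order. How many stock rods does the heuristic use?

4

Sorted descending: 190, 80, 80, 80, 70, 60, 50, 40, 40, 40, 30.
  190 → stock rod 1 (new)  [load 190/200]
  80 → stock rod 2 (new)  [load 80/200]
  80 → stock rod 2  [load 160/200]
  80 → stock rod 3 (new)  [load 80/200]
  70 → stock rod 3  [load 150/200]
  60 → stock rod 4 (new)  [load 60/200]
  50 → stock rod 3  [load 200/200]
  40 → stock rod 2  [load 200/200]
  40 → stock rod 4  [load 100/200]
  40 → stock rod 4  [load 140/200]
  30 → stock rod 4  [load 170/200]
4 stock rods opened.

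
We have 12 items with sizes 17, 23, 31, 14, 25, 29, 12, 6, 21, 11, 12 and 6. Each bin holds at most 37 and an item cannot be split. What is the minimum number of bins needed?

Total = 31 + 29 + 25 + 23 + 21 + 17 + 14 + 12 + 12 + 11 + 6 + 6 = 207.
Lower bound: ⌈207/37⌉ = 6 bins.
A packing using 6 bins:
  bin 1: 31 + 6 = 37
  bin 2: 29 + 6 = 35
  bin 3: 25 + 12 = 37
  bin 4: 23 + 14 = 37
  bin 5: 21 + 12 = 33
  bin 6: 17 + 11 = 28
This matches the lower bound, so 6 is optimal.

6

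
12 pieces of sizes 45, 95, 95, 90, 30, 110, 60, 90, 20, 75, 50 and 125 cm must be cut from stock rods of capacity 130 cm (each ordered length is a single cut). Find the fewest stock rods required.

Total = 125 + 110 + 95 + 95 + 90 + 90 + 75 + 60 + 50 + 45 + 30 + 20 = 885 cm.
Lower bound: ⌈885/130⌉ = 7 stock rods.
A packing using 8 stock rods:
  stock rod 1: 125 = 125
  stock rod 2: 110 + 20 = 130
  stock rod 3: 95 + 30 = 125
  stock rod 4: 95 = 95
  stock rod 5: 90 = 90
  stock rod 6: 90 = 90
  stock rod 7: 75 + 50 = 125
  stock rod 8: 60 + 45 = 105
No arrangement into 7 stock rods stays within capacity, so 8 is optimal.

8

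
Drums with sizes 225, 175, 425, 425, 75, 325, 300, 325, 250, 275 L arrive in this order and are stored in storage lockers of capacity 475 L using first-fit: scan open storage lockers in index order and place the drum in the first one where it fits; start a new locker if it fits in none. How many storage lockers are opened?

8

  225 → locker 1 (new)  [load 225/475]
  175 → locker 1  [load 400/475]
  425 → locker 2 (new)  [load 425/475]
  425 → locker 3 (new)  [load 425/475]
  75 → locker 1  [load 475/475]
  325 → locker 4 (new)  [load 325/475]
  300 → locker 5 (new)  [load 300/475]
  325 → locker 6 (new)  [load 325/475]
  250 → locker 7 (new)  [load 250/475]
  275 → locker 8 (new)  [load 275/475]
8 storage lockers opened.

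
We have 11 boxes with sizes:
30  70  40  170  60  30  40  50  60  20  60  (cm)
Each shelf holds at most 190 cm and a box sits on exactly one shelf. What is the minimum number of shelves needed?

4

Total = 170 + 70 + 60 + 60 + 60 + 50 + 40 + 40 + 30 + 30 + 20 = 630 cm.
Lower bound: ⌈630/190⌉ = 4 shelves.
A packing using 4 shelves:
  shelf 1: 170 + 20 = 190
  shelf 2: 70 + 60 + 60 = 190
  shelf 3: 60 + 50 + 40 + 40 = 190
  shelf 4: 30 + 30 = 60
This matches the lower bound, so 4 is optimal.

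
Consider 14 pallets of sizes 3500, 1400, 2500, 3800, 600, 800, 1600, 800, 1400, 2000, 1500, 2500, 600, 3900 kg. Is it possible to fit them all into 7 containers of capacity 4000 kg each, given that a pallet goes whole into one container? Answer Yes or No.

A valid assignment using 7 containers:
  container 1: 3900 = 3900
  container 2: 3800 = 3800
  container 3: 3500 = 3500
  container 4: 2500 + 1500 = 4000
  container 5: 2500 + 1400 = 3900
  container 6: 2000 + 1400 + 600 = 4000
  container 7: 1600 + 800 + 800 + 600 = 3800
Every load is within 4000 kg, so 7 containers suffice.

Yes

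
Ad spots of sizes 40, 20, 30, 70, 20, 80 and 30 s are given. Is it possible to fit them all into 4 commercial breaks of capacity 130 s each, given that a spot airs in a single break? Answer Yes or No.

A valid assignment using 3 commercial breaks:
  break 1: 80 + 40 = 120
  break 2: 70 + 30 + 30 = 130
  break 3: 20 + 20 = 40
That uses only 3 ≤ 4, so 4 commercial breaks are enough.

Yes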